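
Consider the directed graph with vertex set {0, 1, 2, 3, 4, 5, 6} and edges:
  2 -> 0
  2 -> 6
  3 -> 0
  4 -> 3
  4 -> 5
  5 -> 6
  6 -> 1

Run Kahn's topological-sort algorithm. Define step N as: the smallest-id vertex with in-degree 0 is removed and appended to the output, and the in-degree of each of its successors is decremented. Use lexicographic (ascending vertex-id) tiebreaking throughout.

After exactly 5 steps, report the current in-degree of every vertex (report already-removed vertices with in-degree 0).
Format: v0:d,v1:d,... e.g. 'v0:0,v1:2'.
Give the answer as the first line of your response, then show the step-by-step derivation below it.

v0:0,v1:1,v2:0,v3:0,v4:0,v5:0,v6:0

step 1: output 2; order=[2]; indeg=(1,1,0,1,0,1,1)
step 2: output 4; order=[2,4]; indeg=(1,1,0,0,0,0,1)
step 3: output 3; order=[2,4,3]; indeg=(0,1,0,0,0,0,1)
step 4: output 0; order=[2,4,3,0]; indeg=(0,1,0,0,0,0,1)
step 5: output 5; order=[2,4,3,0,5]; indeg=(0,1,0,0,0,0,0)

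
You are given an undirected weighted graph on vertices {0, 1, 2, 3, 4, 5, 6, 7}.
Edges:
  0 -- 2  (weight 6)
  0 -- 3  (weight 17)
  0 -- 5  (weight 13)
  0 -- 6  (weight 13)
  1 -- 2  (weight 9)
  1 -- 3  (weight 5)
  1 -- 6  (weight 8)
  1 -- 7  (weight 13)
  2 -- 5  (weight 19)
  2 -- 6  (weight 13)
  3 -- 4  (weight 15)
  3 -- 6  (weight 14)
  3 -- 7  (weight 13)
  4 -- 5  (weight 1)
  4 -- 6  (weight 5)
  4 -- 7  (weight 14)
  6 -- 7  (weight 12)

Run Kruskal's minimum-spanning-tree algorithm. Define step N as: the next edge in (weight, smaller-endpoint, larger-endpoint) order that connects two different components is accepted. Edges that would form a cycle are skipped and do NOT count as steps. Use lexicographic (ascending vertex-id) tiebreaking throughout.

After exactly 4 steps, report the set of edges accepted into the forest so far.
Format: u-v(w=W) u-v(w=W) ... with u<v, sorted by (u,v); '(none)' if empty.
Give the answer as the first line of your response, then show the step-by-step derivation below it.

0-2(w=6) 1-3(w=5) 4-5(w=1) 4-6(w=5)

step 1: add edge 4-5 (w=1); MST = {4-5(w=1)}
step 2: add edge 1-3 (w=5); MST = {1-3(w=5) 4-5(w=1)}
step 3: add edge 4-6 (w=5); MST = {1-3(w=5) 4-5(w=1) 4-6(w=5)}
step 4: add edge 0-2 (w=6); MST = {0-2(w=6) 1-3(w=5) 4-5(w=1) 4-6(w=5)}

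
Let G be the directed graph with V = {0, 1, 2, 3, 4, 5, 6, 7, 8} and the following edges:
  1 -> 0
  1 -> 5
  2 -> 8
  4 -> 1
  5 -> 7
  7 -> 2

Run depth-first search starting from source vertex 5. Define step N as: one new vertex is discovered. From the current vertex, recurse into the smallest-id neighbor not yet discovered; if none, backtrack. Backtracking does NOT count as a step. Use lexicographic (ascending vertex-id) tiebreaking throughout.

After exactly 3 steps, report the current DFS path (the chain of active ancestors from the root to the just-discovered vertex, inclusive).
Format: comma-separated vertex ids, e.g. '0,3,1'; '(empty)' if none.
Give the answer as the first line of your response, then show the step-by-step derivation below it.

5,7,2

step 1: discover 5; path=5; order=5
step 2: discover 7; path=5>7; order=5,7
step 3: discover 2; path=5>7>2; order=5,7,2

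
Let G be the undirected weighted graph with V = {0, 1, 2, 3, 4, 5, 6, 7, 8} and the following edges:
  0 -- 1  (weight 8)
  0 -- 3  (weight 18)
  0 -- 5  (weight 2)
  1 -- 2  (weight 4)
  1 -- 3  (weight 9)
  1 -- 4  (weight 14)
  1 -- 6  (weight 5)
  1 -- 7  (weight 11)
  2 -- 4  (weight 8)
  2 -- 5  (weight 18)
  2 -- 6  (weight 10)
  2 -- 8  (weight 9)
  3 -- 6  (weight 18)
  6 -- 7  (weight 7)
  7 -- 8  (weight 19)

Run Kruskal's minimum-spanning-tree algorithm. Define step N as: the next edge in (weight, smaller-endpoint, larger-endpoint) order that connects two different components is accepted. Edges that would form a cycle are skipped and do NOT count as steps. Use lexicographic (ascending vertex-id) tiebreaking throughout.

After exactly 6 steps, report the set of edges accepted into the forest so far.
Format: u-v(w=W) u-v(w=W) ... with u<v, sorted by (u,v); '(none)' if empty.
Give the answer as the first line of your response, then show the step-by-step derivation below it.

0-1(w=8) 0-5(w=2) 1-2(w=4) 1-6(w=5) 2-4(w=8) 6-7(w=7)

step 1: add edge 0-5 (w=2); MST = {0-5(w=2)}
step 2: add edge 1-2 (w=4); MST = {0-5(w=2) 1-2(w=4)}
step 3: add edge 1-6 (w=5); MST = {0-5(w=2) 1-2(w=4) 1-6(w=5)}
step 4: add edge 6-7 (w=7); MST = {0-5(w=2) 1-2(w=4) 1-6(w=5) 6-7(w=7)}
step 5: add edge 0-1 (w=8); MST = {0-1(w=8) 0-5(w=2) 1-2(w=4) 1-6(w=5) 6-7(w=7)}
step 6: add edge 2-4 (w=8); MST = {0-1(w=8) 0-5(w=2) 1-2(w=4) 1-6(w=5) 2-4(w=8) 6-7(w=7)}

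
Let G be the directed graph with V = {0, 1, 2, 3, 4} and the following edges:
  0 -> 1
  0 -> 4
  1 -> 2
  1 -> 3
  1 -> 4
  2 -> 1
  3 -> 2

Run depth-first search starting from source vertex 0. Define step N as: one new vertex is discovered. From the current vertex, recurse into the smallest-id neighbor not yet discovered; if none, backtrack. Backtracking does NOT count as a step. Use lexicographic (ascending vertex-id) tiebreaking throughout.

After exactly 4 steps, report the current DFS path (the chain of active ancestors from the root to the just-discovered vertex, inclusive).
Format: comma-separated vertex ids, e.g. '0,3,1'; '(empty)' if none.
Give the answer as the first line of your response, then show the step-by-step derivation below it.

0,1,3

step 1: discover 0; path=0; order=0
step 2: discover 1; path=0>1; order=0,1
step 3: discover 2; path=0>1>2; order=0,1,2
step 4: discover 3; path=0>1>3; order=0,1,2,3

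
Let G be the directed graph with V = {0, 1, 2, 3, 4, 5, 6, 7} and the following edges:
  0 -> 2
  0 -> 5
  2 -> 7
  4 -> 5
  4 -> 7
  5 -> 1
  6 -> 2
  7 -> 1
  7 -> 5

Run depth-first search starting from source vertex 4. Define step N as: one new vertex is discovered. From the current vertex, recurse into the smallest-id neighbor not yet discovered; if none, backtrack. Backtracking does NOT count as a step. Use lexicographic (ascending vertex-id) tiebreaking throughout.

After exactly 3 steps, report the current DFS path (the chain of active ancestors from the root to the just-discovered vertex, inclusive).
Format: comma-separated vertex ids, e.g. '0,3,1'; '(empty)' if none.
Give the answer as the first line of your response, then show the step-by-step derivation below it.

4,5,1

step 1: discover 4; path=4; order=4
step 2: discover 5; path=4>5; order=4,5
step 3: discover 1; path=4>5>1; order=4,5,1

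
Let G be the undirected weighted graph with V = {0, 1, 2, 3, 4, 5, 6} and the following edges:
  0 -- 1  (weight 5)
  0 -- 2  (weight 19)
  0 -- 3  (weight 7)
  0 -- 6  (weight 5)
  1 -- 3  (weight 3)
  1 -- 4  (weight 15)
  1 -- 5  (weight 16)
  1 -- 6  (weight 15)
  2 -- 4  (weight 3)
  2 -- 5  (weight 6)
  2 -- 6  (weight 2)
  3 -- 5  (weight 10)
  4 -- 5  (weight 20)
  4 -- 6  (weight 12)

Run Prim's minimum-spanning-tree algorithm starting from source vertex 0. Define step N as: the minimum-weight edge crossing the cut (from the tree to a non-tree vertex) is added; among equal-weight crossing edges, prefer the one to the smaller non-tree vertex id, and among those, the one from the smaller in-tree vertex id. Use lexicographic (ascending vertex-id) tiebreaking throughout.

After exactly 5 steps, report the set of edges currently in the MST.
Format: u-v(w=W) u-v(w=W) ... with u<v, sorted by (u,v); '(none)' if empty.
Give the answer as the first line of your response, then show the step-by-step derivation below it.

0-1(w=5) 0-6(w=5) 1-3(w=3) 2-4(w=3) 2-6(w=2)

step 1: add edge 0-1 (w=5); MST = {0-1(w=5)}
step 2: add edge 1-3 (w=3); MST = {0-1(w=5) 1-3(w=3)}
step 3: add edge 0-6 (w=5); MST = {0-1(w=5) 0-6(w=5) 1-3(w=3)}
step 4: add edge 2-6 (w=2); MST = {0-1(w=5) 0-6(w=5) 1-3(w=3) 2-6(w=2)}
step 5: add edge 2-4 (w=3); MST = {0-1(w=5) 0-6(w=5) 1-3(w=3) 2-4(w=3) 2-6(w=2)}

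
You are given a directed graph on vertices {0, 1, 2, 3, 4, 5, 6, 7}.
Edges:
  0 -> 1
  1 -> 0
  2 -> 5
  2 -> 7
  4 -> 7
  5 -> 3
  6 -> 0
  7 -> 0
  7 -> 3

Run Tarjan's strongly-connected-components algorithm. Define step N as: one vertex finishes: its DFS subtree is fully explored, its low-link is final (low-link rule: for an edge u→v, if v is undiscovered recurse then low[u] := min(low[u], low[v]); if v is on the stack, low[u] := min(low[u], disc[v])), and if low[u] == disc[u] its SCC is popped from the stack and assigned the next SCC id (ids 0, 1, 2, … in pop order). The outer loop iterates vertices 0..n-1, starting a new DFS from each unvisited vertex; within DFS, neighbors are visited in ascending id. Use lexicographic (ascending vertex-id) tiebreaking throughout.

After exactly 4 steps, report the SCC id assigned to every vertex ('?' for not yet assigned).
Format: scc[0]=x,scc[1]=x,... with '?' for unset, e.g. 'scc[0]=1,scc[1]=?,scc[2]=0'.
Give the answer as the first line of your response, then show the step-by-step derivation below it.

scc[0]=0,scc[1]=0,scc[2]=?,scc[3]=1,scc[4]=?,scc[5]=2,scc[6]=?,scc[7]=?

step 1: low=(low[0]=0,low[1]=0,low[2]=?,low[3]=?,low[4]=?,low[5]=?,low[6]=?,low[7]=?); scc=(scc[0]=?,scc[1]=?,scc[2]=?,scc[3]=?,scc[4]=?,scc[5]=?,scc[6]=?,scc[7]=?)
step 2: low=(low[0]=0,low[1]=0,low[2]=?,low[3]=?,low[4]=?,low[5]=?,low[6]=?,low[7]=?); scc=(scc[0]=0,scc[1]=0,scc[2]=?,scc[3]=?,scc[4]=?,scc[5]=?,scc[6]=?,scc[7]=?)
step 3: low=(low[0]=0,low[1]=0,low[2]=2,low[3]=4,low[4]=?,low[5]=3,low[6]=?,low[7]=?); scc=(scc[0]=0,scc[1]=0,scc[2]=?,scc[3]=1,scc[4]=?,scc[5]=?,scc[6]=?,scc[7]=?)
step 4: low=(low[0]=0,low[1]=0,low[2]=2,low[3]=4,low[4]=?,low[5]=3,low[6]=?,low[7]=?); scc=(scc[0]=0,scc[1]=0,scc[2]=?,scc[3]=1,scc[4]=?,scc[5]=2,scc[6]=?,scc[7]=?)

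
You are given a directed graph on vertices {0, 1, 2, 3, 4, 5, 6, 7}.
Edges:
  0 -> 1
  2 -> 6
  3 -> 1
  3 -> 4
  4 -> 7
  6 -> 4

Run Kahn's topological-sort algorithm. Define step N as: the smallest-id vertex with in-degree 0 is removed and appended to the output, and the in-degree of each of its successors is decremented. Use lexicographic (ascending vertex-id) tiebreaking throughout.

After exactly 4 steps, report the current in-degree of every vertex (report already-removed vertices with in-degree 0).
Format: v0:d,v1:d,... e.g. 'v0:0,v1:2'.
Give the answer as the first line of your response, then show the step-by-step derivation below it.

v0:0,v1:0,v2:0,v3:0,v4:1,v5:0,v6:0,v7:1

step 1: output 0; order=[0]; indeg=(0,1,0,0,2,0,1,1)
step 2: output 2; order=[0,2]; indeg=(0,1,0,0,2,0,0,1)
step 3: output 3; order=[0,2,3]; indeg=(0,0,0,0,1,0,0,1)
step 4: output 1; order=[0,2,3,1]; indeg=(0,0,0,0,1,0,0,1)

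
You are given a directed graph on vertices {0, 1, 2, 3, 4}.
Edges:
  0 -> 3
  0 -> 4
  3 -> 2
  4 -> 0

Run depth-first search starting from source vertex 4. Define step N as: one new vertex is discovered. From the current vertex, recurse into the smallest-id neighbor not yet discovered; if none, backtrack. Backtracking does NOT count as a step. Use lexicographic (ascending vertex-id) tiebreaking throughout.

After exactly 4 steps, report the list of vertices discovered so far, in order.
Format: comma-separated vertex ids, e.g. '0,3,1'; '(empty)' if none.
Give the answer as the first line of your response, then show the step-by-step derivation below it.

4,0,3,2

step 1: discover 4; path=4; order=4
step 2: discover 0; path=4>0; order=4,0
step 3: discover 3; path=4>0>3; order=4,0,3
step 4: discover 2; path=4>0>3>2; order=4,0,3,2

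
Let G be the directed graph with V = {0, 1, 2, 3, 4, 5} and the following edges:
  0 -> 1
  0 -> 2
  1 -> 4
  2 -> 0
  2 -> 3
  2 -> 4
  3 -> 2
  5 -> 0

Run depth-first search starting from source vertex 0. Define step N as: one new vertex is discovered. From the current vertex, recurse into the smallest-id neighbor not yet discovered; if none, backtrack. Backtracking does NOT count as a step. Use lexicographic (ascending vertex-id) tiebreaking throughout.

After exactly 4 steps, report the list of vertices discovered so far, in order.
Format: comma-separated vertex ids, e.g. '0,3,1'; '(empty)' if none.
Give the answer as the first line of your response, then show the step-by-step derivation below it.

0,1,4,2

step 1: discover 0; path=0; order=0
step 2: discover 1; path=0>1; order=0,1
step 3: discover 4; path=0>1>4; order=0,1,4
step 4: discover 2; path=0>2; order=0,1,4,2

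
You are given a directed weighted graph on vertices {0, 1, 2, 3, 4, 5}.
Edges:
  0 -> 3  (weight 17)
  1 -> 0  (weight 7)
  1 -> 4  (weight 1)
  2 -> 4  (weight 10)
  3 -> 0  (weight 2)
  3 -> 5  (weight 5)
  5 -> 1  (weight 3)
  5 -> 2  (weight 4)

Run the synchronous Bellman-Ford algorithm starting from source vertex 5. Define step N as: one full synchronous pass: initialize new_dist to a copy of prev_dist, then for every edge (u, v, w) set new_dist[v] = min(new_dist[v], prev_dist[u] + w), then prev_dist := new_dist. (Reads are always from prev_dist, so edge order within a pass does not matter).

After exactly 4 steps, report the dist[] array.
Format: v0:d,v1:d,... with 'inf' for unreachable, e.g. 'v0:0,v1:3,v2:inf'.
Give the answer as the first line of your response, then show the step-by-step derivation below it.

v0:10,v1:3,v2:4,v3:27,v4:4,v5:0

step 1: dist = v0:inf,v1:3,v2:4,v3:inf,v4:inf,v5:0
step 2: dist = v0:10,v1:3,v2:4,v3:inf,v4:4,v5:0
step 3: dist = v0:10,v1:3,v2:4,v3:27,v4:4,v5:0
step 4: dist = v0:10,v1:3,v2:4,v3:27,v4:4,v5:0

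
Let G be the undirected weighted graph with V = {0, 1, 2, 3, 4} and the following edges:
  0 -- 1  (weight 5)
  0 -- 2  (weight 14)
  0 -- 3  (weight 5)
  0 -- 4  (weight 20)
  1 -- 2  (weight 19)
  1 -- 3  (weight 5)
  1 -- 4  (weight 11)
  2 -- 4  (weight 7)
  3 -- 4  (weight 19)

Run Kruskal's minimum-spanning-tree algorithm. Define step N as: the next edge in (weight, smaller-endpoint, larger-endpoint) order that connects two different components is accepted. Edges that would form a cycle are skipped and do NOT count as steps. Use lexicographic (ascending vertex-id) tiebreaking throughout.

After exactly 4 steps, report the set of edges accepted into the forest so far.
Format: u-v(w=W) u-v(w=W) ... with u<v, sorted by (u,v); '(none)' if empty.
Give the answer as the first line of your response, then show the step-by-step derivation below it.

0-1(w=5) 0-3(w=5) 1-4(w=11) 2-4(w=7)

step 1: add edge 0-1 (w=5); MST = {0-1(w=5)}
step 2: add edge 0-3 (w=5); MST = {0-1(w=5) 0-3(w=5)}
step 3: add edge 2-4 (w=7); MST = {0-1(w=5) 0-3(w=5) 2-4(w=7)}
step 4: add edge 1-4 (w=11); MST = {0-1(w=5) 0-3(w=5) 1-4(w=11) 2-4(w=7)}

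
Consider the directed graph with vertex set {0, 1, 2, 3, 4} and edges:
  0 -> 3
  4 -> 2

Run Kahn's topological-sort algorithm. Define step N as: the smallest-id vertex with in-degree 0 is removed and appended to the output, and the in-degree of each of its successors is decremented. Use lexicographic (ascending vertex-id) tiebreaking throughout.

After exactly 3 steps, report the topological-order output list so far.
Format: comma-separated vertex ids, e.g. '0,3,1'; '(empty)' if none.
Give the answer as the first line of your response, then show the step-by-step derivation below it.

0,1,3

step 1: output 0; order=[0]; indeg=(0,0,1,0,0)
step 2: output 1; order=[0,1]; indeg=(0,0,1,0,0)
step 3: output 3; order=[0,1,3]; indeg=(0,0,1,0,0)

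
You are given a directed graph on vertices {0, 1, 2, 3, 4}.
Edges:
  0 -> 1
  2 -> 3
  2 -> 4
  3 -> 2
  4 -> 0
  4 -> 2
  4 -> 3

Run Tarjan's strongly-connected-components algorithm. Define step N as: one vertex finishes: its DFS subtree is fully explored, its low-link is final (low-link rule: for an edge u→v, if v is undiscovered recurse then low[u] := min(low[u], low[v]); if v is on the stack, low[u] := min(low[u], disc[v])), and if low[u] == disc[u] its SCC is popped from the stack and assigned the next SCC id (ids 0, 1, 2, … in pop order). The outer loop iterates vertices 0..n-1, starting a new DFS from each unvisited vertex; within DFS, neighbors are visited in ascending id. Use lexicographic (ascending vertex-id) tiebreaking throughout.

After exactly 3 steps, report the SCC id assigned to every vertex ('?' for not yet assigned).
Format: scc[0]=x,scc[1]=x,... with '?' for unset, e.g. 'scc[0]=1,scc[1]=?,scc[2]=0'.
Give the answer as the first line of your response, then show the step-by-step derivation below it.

scc[0]=1,scc[1]=0,scc[2]=?,scc[3]=?,scc[4]=?

step 1: low=(low[0]=0,low[1]=1,low[2]=?,low[3]=?,low[4]=?); scc=(scc[0]=?,scc[1]=0,scc[2]=?,scc[3]=?,scc[4]=?)
step 2: low=(low[0]=0,low[1]=1,low[2]=?,low[3]=?,low[4]=?); scc=(scc[0]=1,scc[1]=0,scc[2]=?,scc[3]=?,scc[4]=?)
step 3: low=(low[0]=0,low[1]=1,low[2]=2,low[3]=2,low[4]=?); scc=(scc[0]=1,scc[1]=0,scc[2]=?,scc[3]=?,scc[4]=?)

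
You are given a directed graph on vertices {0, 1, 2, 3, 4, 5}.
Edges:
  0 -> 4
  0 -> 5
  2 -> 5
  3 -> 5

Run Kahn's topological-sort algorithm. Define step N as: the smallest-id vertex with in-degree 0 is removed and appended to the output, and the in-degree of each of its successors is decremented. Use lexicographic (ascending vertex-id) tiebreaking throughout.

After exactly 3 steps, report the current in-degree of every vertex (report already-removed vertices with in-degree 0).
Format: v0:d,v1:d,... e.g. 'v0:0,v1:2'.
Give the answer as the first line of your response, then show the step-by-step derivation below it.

v0:0,v1:0,v2:0,v3:0,v4:0,v5:1

step 1: output 0; order=[0]; indeg=(0,0,0,0,0,2)
step 2: output 1; order=[0,1]; indeg=(0,0,0,0,0,2)
step 3: output 2; order=[0,1,2]; indeg=(0,0,0,0,0,1)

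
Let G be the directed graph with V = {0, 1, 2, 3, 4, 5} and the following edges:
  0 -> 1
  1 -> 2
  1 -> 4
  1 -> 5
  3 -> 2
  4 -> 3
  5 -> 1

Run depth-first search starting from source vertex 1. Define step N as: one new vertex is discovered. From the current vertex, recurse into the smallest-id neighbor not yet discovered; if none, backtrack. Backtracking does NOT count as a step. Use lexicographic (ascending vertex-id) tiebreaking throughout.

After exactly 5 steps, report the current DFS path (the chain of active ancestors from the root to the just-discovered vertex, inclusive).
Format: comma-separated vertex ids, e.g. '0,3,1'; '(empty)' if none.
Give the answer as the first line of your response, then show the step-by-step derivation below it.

1,5

step 1: discover 1; path=1; order=1
step 2: discover 2; path=1>2; order=1,2
step 3: discover 4; path=1>4; order=1,2,4
step 4: discover 3; path=1>4>3; order=1,2,4,3
step 5: discover 5; path=1>5; order=1,2,4,3,5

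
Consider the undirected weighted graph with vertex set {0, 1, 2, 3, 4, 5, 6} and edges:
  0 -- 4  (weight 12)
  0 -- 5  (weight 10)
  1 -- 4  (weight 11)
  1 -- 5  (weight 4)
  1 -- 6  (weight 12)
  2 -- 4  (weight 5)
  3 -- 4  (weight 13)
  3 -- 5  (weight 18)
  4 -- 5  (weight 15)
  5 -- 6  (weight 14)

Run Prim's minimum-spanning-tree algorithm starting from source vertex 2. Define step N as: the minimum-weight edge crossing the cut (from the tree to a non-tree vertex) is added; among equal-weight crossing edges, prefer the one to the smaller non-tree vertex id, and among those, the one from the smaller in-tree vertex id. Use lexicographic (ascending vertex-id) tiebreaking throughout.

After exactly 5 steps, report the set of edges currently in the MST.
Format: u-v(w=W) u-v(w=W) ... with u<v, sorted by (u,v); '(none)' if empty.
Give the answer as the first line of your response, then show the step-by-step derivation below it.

0-5(w=10) 1-4(w=11) 1-5(w=4) 1-6(w=12) 2-4(w=5)

step 1: add edge 2-4 (w=5); MST = {2-4(w=5)}
step 2: add edge 1-4 (w=11); MST = {1-4(w=11) 2-4(w=5)}
step 3: add edge 1-5 (w=4); MST = {1-4(w=11) 1-5(w=4) 2-4(w=5)}
step 4: add edge 0-5 (w=10); MST = {0-5(w=10) 1-4(w=11) 1-5(w=4) 2-4(w=5)}
step 5: add edge 1-6 (w=12); MST = {0-5(w=10) 1-4(w=11) 1-5(w=4) 1-6(w=12) 2-4(w=5)}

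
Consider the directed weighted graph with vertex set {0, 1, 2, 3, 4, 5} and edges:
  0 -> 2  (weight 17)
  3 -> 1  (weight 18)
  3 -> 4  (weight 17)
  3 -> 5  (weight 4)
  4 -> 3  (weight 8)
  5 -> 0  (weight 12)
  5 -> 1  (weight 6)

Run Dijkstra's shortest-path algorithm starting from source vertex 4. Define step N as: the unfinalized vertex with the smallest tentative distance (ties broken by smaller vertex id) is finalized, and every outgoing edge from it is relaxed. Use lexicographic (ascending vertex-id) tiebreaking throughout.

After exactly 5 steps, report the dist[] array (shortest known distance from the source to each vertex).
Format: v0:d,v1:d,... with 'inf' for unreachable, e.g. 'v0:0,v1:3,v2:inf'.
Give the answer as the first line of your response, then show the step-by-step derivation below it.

v0:24,v1:18,v2:41,v3:8,v4:0,v5:12

step 1: dist = v0:inf,v1:inf,v2:inf,v3:8,v4:0,v5:inf
step 2: dist = v0:inf,v1:26,v2:inf,v3:8,v4:0,v5:12
step 3: dist = v0:24,v1:18,v2:inf,v3:8,v4:0,v5:12
step 4: dist = v0:24,v1:18,v2:inf,v3:8,v4:0,v5:12
step 5: dist = v0:24,v1:18,v2:41,v3:8,v4:0,v5:12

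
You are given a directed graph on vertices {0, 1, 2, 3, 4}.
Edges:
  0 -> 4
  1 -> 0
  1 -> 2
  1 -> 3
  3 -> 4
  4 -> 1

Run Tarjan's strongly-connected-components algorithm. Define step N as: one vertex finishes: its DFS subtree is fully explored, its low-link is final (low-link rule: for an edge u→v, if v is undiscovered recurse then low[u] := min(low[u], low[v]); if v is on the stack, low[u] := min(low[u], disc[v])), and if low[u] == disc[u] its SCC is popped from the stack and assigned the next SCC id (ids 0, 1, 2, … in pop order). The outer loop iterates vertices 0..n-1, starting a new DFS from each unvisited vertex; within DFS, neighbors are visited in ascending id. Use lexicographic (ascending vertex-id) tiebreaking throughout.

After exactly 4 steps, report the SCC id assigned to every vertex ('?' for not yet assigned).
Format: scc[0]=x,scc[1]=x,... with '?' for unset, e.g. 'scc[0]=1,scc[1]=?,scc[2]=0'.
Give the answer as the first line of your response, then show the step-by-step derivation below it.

scc[0]=?,scc[1]=?,scc[2]=0,scc[3]=?,scc[4]=?

step 1: low=(low[0]=0,low[1]=0,low[2]=3,low[3]=?,low[4]=1); scc=(scc[0]=?,scc[1]=?,scc[2]=0,scc[3]=?,scc[4]=?)
step 2: low=(low[0]=0,low[1]=0,low[2]=3,low[3]=1,low[4]=1); scc=(scc[0]=?,scc[1]=?,scc[2]=0,scc[3]=?,scc[4]=?)
step 3: low=(low[0]=0,low[1]=0,low[2]=3,low[3]=1,low[4]=1); scc=(scc[0]=?,scc[1]=?,scc[2]=0,scc[3]=?,scc[4]=?)
step 4: low=(low[0]=0,low[1]=0,low[2]=3,low[3]=1,low[4]=0); scc=(scc[0]=?,scc[1]=?,scc[2]=0,scc[3]=?,scc[4]=?)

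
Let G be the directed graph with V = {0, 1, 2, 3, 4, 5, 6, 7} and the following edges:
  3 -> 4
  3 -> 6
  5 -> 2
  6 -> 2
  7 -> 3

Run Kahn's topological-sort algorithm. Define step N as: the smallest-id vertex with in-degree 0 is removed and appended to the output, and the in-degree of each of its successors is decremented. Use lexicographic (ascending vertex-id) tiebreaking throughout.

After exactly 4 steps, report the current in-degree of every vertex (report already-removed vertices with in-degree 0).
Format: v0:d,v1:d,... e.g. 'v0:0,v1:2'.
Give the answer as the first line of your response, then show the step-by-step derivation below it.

v0:0,v1:0,v2:1,v3:0,v4:1,v5:0,v6:1,v7:0

step 1: output 0; order=[0]; indeg=(0,0,2,1,1,0,1,0)
step 2: output 1; order=[0,1]; indeg=(0,0,2,1,1,0,1,0)
step 3: output 5; order=[0,1,5]; indeg=(0,0,1,1,1,0,1,0)
step 4: output 7; order=[0,1,5,7]; indeg=(0,0,1,0,1,0,1,0)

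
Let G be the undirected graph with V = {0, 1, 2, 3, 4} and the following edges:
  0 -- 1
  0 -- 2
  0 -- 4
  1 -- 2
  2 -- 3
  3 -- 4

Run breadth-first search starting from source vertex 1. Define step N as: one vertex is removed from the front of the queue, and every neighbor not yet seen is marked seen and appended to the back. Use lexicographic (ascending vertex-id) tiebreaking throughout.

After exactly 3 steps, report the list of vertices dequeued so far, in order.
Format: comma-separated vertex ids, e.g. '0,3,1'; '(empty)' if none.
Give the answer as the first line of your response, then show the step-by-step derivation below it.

1,0,2

step 1: dequeue 1; queue=[0,2]; order=1
step 2: dequeue 0; queue=[2,4]; order=1,0
step 3: dequeue 2; queue=[4,3]; order=1,0,2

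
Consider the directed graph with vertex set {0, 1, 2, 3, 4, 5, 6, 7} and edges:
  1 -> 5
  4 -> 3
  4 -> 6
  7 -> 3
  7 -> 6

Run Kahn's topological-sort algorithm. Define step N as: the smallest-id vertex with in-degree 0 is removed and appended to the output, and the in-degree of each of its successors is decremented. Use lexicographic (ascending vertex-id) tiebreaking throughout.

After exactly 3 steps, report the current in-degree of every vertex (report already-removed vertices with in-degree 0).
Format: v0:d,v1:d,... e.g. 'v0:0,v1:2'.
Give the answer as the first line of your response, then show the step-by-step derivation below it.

v0:0,v1:0,v2:0,v3:2,v4:0,v5:0,v6:2,v7:0

step 1: output 0; order=[0]; indeg=(0,0,0,2,0,1,2,0)
step 2: output 1; order=[0,1]; indeg=(0,0,0,2,0,0,2,0)
step 3: output 2; order=[0,1,2]; indeg=(0,0,0,2,0,0,2,0)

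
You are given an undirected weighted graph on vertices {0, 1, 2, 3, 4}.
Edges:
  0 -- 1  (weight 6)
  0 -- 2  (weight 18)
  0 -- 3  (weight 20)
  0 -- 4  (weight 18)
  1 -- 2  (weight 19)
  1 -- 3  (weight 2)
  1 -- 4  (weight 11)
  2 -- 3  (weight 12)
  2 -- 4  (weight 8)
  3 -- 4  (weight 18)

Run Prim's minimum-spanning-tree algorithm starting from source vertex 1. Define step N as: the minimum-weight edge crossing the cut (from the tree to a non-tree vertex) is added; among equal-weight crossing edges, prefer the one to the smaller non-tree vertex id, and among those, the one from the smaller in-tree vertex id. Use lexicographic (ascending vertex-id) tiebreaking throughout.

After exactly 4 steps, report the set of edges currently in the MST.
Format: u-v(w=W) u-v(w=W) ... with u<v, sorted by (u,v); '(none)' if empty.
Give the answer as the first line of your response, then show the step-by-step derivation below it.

0-1(w=6) 1-3(w=2) 1-4(w=11) 2-4(w=8)

step 1: add edge 1-3 (w=2); MST = {1-3(w=2)}
step 2: add edge 0-1 (w=6); MST = {0-1(w=6) 1-3(w=2)}
step 3: add edge 1-4 (w=11); MST = {0-1(w=6) 1-3(w=2) 1-4(w=11)}
step 4: add edge 2-4 (w=8); MST = {0-1(w=6) 1-3(w=2) 1-4(w=11) 2-4(w=8)}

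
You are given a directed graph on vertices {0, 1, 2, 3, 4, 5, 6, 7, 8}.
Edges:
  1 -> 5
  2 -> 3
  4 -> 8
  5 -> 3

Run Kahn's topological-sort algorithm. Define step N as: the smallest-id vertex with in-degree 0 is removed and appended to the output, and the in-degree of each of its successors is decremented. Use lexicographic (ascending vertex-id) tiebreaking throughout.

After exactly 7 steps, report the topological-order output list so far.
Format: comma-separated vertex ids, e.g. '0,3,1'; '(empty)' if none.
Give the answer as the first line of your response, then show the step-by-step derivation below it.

0,1,2,4,5,3,6

step 1: output 0; order=[0]; indeg=(0,0,0,2,0,1,0,0,1)
step 2: output 1; order=[0,1]; indeg=(0,0,0,2,0,0,0,0,1)
step 3: output 2; order=[0,1,2]; indeg=(0,0,0,1,0,0,0,0,1)
step 4: output 4; order=[0,1,2,4]; indeg=(0,0,0,1,0,0,0,0,0)
step 5: output 5; order=[0,1,2,4,5]; indeg=(0,0,0,0,0,0,0,0,0)
step 6: output 3; order=[0,1,2,4,5,3]; indeg=(0,0,0,0,0,0,0,0,0)
step 7: output 6; order=[0,1,2,4,5,3,6]; indeg=(0,0,0,0,0,0,0,0,0)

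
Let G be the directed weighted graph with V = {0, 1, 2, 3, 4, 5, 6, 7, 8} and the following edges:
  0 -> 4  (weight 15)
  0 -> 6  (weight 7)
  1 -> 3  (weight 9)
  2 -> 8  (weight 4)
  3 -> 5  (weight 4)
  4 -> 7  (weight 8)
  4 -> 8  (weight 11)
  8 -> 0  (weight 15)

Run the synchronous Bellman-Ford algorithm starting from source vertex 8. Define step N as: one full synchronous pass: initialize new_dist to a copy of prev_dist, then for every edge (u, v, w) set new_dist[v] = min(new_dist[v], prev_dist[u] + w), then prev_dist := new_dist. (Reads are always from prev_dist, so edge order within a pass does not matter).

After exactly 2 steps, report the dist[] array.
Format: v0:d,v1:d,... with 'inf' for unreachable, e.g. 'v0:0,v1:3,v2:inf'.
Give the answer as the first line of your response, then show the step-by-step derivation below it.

v0:15,v1:inf,v2:inf,v3:inf,v4:30,v5:inf,v6:22,v7:inf,v8:0

step 1: dist = v0:15,v1:inf,v2:inf,v3:inf,v4:inf,v5:inf,v6:inf,v7:inf,v8:0
step 2: dist = v0:15,v1:inf,v2:inf,v3:inf,v4:30,v5:inf,v6:22,v7:inf,v8:0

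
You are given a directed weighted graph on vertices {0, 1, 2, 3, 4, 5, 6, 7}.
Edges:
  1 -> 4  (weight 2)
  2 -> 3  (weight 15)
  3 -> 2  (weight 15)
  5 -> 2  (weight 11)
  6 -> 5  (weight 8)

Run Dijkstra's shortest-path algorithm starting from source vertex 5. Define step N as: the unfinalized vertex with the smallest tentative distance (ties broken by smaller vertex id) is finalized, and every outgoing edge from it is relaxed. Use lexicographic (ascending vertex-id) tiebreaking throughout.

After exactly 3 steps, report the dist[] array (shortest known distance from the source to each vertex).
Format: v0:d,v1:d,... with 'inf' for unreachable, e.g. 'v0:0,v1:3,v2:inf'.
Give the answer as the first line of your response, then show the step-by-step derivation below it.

v0:inf,v1:inf,v2:11,v3:26,v4:inf,v5:0,v6:inf,v7:inf

step 1: dist = v0:inf,v1:inf,v2:11,v3:inf,v4:inf,v5:0,v6:inf,v7:inf
step 2: dist = v0:inf,v1:inf,v2:11,v3:26,v4:inf,v5:0,v6:inf,v7:inf
step 3: dist = v0:inf,v1:inf,v2:11,v3:26,v4:inf,v5:0,v6:inf,v7:inf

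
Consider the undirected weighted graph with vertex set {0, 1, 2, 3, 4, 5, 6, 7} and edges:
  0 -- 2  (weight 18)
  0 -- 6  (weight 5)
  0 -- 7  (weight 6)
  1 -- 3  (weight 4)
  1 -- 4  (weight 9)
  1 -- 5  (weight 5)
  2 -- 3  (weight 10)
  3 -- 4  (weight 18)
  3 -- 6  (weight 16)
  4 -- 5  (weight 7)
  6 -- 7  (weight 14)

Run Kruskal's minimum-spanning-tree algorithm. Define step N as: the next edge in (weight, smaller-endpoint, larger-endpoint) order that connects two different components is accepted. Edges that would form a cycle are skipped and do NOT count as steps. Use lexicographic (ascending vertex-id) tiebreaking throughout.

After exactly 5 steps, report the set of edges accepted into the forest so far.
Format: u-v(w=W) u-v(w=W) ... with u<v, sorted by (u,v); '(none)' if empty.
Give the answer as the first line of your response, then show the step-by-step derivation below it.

0-6(w=5) 0-7(w=6) 1-3(w=4) 1-5(w=5) 4-5(w=7)

step 1: add edge 1-3 (w=4); MST = {1-3(w=4)}
step 2: add edge 0-6 (w=5); MST = {0-6(w=5) 1-3(w=4)}
step 3: add edge 1-5 (w=5); MST = {0-6(w=5) 1-3(w=4) 1-5(w=5)}
step 4: add edge 0-7 (w=6); MST = {0-6(w=5) 0-7(w=6) 1-3(w=4) 1-5(w=5)}
step 5: add edge 4-5 (w=7); MST = {0-6(w=5) 0-7(w=6) 1-3(w=4) 1-5(w=5) 4-5(w=7)}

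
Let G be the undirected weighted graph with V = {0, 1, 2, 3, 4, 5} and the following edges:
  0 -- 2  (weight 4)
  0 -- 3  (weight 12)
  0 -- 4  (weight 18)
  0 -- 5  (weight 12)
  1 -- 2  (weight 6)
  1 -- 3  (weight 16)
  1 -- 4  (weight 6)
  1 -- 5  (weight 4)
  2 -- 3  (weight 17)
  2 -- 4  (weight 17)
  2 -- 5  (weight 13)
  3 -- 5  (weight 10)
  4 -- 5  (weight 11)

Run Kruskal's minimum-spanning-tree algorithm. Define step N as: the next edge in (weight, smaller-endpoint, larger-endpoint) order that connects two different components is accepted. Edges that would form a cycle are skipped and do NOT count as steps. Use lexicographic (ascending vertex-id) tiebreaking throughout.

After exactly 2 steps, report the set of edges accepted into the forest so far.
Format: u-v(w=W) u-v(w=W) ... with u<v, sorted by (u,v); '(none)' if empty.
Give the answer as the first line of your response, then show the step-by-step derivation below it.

0-2(w=4) 1-5(w=4)

step 1: add edge 0-2 (w=4); MST = {0-2(w=4)}
step 2: add edge 1-5 (w=4); MST = {0-2(w=4) 1-5(w=4)}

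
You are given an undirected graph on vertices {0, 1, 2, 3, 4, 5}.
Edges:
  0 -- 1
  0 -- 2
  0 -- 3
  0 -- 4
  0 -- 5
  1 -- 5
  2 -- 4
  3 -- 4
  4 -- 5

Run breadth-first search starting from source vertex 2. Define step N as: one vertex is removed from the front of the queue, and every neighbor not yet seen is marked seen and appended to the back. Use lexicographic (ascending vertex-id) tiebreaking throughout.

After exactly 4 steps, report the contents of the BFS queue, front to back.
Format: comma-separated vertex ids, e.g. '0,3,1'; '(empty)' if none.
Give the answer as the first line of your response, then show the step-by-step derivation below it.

3,5

step 1: dequeue 2; queue=[0,4]; order=2
step 2: dequeue 0; queue=[4,1,3,5]; order=2,0
step 3: dequeue 4; queue=[1,3,5]; order=2,0,4
step 4: dequeue 1; queue=[3,5]; order=2,0,4,1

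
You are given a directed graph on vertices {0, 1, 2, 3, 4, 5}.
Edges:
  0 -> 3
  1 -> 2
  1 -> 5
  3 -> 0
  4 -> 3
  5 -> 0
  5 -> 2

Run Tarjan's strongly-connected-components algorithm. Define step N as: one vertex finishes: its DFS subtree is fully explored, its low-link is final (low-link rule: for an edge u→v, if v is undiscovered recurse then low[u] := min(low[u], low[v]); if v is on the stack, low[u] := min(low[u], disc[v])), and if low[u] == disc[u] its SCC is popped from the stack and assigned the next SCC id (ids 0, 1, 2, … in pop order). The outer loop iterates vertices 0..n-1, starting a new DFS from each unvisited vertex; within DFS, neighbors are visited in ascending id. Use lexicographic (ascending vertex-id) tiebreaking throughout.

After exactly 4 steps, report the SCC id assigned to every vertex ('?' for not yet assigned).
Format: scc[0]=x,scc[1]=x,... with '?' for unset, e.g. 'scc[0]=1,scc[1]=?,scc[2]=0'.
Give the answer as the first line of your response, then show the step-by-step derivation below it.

scc[0]=0,scc[1]=?,scc[2]=1,scc[3]=0,scc[4]=?,scc[5]=2

step 1: low=(low[0]=0,low[1]=?,low[2]=?,low[3]=0,low[4]=?,low[5]=?); scc=(scc[0]=?,scc[1]=?,scc[2]=?,scc[3]=?,scc[4]=?,scc[5]=?)
step 2: low=(low[0]=0,low[1]=?,low[2]=?,low[3]=0,low[4]=?,low[5]=?); scc=(scc[0]=0,scc[1]=?,scc[2]=?,scc[3]=0,scc[4]=?,scc[5]=?)
step 3: low=(low[0]=0,low[1]=2,low[2]=3,low[3]=0,low[4]=?,low[5]=?); scc=(scc[0]=0,scc[1]=?,scc[2]=1,scc[3]=0,scc[4]=?,scc[5]=?)
step 4: low=(low[0]=0,low[1]=2,low[2]=3,low[3]=0,low[4]=?,low[5]=4); scc=(scc[0]=0,scc[1]=?,scc[2]=1,scc[3]=0,scc[4]=?,scc[5]=2)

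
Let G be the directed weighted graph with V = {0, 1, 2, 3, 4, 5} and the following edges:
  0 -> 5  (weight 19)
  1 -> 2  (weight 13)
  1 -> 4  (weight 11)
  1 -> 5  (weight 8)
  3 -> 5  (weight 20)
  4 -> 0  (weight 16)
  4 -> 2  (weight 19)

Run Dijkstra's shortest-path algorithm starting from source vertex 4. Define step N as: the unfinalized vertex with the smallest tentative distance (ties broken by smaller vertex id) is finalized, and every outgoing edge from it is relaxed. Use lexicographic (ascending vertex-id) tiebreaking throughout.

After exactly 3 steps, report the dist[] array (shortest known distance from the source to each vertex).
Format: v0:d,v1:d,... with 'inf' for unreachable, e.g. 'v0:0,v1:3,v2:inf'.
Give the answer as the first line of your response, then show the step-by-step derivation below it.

v0:16,v1:inf,v2:19,v3:inf,v4:0,v5:35

step 1: dist = v0:16,v1:inf,v2:19,v3:inf,v4:0,v5:inf
step 2: dist = v0:16,v1:inf,v2:19,v3:inf,v4:0,v5:35
step 3: dist = v0:16,v1:inf,v2:19,v3:inf,v4:0,v5:35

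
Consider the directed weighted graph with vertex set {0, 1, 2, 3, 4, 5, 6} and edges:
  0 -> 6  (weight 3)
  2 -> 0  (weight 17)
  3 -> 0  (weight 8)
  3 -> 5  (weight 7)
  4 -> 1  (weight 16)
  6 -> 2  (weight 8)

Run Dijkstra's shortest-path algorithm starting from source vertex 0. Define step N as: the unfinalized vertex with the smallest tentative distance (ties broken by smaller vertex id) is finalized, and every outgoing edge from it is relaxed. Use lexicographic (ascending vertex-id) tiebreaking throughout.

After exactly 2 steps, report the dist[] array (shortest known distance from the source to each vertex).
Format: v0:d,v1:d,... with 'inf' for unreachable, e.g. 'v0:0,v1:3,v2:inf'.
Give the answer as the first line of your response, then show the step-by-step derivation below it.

v0:0,v1:inf,v2:11,v3:inf,v4:inf,v5:inf,v6:3

step 1: dist = v0:0,v1:inf,v2:inf,v3:inf,v4:inf,v5:inf,v6:3
step 2: dist = v0:0,v1:inf,v2:11,v3:inf,v4:inf,v5:inf,v6:3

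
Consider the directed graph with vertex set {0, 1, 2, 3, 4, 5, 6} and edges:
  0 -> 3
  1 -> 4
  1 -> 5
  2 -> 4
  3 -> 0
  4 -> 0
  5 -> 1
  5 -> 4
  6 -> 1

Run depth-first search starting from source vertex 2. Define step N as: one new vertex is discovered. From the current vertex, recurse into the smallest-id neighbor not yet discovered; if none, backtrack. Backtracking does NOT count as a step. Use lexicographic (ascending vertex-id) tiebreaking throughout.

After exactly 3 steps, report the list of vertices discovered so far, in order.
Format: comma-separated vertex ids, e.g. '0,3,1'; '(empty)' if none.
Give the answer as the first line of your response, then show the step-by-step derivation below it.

2,4,0

step 1: discover 2; path=2; order=2
step 2: discover 4; path=2>4; order=2,4
step 3: discover 0; path=2>4>0; order=2,4,0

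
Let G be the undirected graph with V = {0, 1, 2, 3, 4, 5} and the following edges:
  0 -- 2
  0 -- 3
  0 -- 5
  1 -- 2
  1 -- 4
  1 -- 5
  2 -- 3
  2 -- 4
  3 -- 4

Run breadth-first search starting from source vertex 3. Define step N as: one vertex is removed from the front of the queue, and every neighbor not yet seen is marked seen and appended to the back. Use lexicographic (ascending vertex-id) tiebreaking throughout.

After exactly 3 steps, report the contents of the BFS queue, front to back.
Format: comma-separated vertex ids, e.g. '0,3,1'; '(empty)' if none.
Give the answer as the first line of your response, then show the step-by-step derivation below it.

4,5,1

step 1: dequeue 3; queue=[0,2,4]; order=3
step 2: dequeue 0; queue=[2,4,5]; order=3,0
step 3: dequeue 2; queue=[4,5,1]; order=3,0,2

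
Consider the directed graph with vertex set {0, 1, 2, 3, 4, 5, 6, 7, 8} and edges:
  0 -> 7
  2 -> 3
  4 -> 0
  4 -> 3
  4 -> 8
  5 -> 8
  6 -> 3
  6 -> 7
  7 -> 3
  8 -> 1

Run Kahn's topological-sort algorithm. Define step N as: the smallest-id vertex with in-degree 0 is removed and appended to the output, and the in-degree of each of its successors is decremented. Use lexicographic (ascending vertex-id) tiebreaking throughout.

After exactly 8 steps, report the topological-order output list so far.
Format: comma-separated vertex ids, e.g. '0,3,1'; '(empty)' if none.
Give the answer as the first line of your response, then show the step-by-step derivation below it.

2,4,0,5,6,7,3,8

step 1: output 2; order=[2]; indeg=(1,1,0,3,0,0,0,2,2)
step 2: output 4; order=[2,4]; indeg=(0,1,0,2,0,0,0,2,1)
step 3: output 0; order=[2,4,0]; indeg=(0,1,0,2,0,0,0,1,1)
step 4: output 5; order=[2,4,0,5]; indeg=(0,1,0,2,0,0,0,1,0)
step 5: output 6; order=[2,4,0,5,6]; indeg=(0,1,0,1,0,0,0,0,0)
step 6: output 7; order=[2,4,0,5,6,7]; indeg=(0,1,0,0,0,0,0,0,0)
step 7: output 3; order=[2,4,0,5,6,7,3]; indeg=(0,1,0,0,0,0,0,0,0)
step 8: output 8; order=[2,4,0,5,6,7,3,8]; indeg=(0,0,0,0,0,0,0,0,0)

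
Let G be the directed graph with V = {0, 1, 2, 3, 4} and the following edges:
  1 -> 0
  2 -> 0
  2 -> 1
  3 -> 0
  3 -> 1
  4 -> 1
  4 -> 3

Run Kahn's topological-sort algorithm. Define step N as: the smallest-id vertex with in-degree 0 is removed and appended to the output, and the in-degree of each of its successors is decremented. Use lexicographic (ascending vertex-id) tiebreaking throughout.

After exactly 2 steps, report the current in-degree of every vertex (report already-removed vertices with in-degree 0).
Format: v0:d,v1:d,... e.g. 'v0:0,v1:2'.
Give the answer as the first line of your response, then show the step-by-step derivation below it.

v0:2,v1:1,v2:0,v3:0,v4:0

step 1: output 2; order=[2]; indeg=(2,2,0,1,0)
step 2: output 4; order=[2,4]; indeg=(2,1,0,0,0)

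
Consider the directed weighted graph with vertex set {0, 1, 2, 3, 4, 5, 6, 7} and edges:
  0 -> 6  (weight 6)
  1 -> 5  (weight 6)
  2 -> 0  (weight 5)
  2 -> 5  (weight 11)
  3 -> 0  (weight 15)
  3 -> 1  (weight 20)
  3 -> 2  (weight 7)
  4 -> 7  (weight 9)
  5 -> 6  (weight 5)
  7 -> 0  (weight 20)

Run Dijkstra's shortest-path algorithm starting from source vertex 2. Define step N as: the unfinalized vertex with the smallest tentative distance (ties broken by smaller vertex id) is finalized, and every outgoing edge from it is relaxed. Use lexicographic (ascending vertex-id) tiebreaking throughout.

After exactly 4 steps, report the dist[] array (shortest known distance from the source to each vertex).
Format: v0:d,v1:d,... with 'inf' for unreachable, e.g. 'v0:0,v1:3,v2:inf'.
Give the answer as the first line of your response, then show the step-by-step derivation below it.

v0:5,v1:inf,v2:0,v3:inf,v4:inf,v5:11,v6:11,v7:inf

step 1: dist = v0:5,v1:inf,v2:0,v3:inf,v4:inf,v5:11,v6:inf,v7:inf
step 2: dist = v0:5,v1:inf,v2:0,v3:inf,v4:inf,v5:11,v6:11,v7:inf
step 3: dist = v0:5,v1:inf,v2:0,v3:inf,v4:inf,v5:11,v6:11,v7:inf
step 4: dist = v0:5,v1:inf,v2:0,v3:inf,v4:inf,v5:11,v6:11,v7:inf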